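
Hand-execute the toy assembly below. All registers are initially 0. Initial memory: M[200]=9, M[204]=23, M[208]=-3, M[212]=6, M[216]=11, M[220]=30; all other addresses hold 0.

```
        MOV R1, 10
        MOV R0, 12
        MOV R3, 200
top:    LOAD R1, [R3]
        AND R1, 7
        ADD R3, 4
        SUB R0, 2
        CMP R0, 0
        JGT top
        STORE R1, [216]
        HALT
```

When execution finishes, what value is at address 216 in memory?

6

R1=10
R0=12
R3=200
R1=M[200]=9
R1=9&7=1
R3=200+4=204
R0=12-2=10
CMP R0, 0  (cmp 10,0)
JGT top: taken
R1=M[204]=23
R1=23&7=7
R3=204+4=208
R0=10-2=8
CMP R0, 0  (cmp 8,0)
JGT top: taken
R1=M[208]=-3
R1=(-3)&7=5
R3=208+4=212
R0=8-2=6
CMP R0, 0  (cmp 6,0)
JGT top: taken
R1=M[212]=6
R1=6&7=6
R3=212+4=216
R0=6-2=4
CMP R0, 0  (cmp 4,0)
JGT top: taken
R1=M[216]=11
R1=11&7=3
R3=216+4=220
R0=4-2=2
CMP R0, 0  (cmp 2,0)
JGT top: taken
R1=M[220]=30
R1=30&7=6
R3=220+4=224
R0=2-2=0
CMP R0, 0  (cmp 0,0)
JGT top: not taken
STORE R1, [216] → M[216]=6
halt.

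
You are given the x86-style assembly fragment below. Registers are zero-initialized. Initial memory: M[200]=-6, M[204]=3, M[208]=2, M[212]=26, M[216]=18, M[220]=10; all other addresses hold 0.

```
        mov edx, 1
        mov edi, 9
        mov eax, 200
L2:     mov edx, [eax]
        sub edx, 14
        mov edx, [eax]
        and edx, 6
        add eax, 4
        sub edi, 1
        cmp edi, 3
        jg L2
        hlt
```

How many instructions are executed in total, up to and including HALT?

after mov edx, 1: edx=1
after mov edi, 9: edi=9
after mov eax, 200: eax=200
after mov edx, [eax]: edx=M[200]=-6
after sub edx, 14: edx=(-6)-14=-20
after mov edx, [eax]: edx=M[200]=-6
after and edx, 6: edx=(-6)&6=2
after add eax, 4: eax=200+4=204
after sub edi, 1: edi=9-1=8
cmp edi, 3  (cmp 8,3)
jg L2: taken
after mov edx, [eax]: edx=M[204]=3
after sub edx, 14: edx=3-14=-11
after mov edx, [eax]: edx=M[204]=3
after and edx, 6: edx=3&6=2
after add eax, 4: eax=204+4=208
after sub edi, 1: edi=8-1=7
cmp edi, 3  (cmp 7,3)
jg L2: taken
after mov edx, [eax]: edx=M[208]=2
after sub edx, 14: edx=2-14=-12
after mov edx, [eax]: edx=M[208]=2
after and edx, 6: edx=2&6=2
after add eax, 4: eax=208+4=212
after sub edi, 1: edi=7-1=6
cmp edi, 3  (cmp 6,3)
jg L2: taken
after mov edx, [eax]: edx=M[212]=26
after sub edx, 14: edx=26-14=12
after mov edx, [eax]: edx=M[212]=26
after and edx, 6: edx=26&6=2
after add eax, 4: eax=212+4=216
after sub edi, 1: edi=6-1=5
cmp edi, 3  (cmp 5,3)
jg L2: taken
after mov edx, [eax]: edx=M[216]=18
after sub edx, 14: edx=18-14=4
after mov edx, [eax]: edx=M[216]=18
after and edx, 6: edx=18&6=2
after add eax, 4: eax=216+4=220
after sub edi, 1: edi=5-1=4
cmp edi, 3  (cmp 4,3)
jg L2: taken
after mov edx, [eax]: edx=M[220]=10
after sub edx, 14: edx=10-14=-4
after mov edx, [eax]: edx=M[220]=10
after and edx, 6: edx=10&6=2
after add eax, 4: eax=220+4=224
after sub edi, 1: edi=4-1=3
cmp edi, 3  (cmp 3,3)
jg L2: not taken
halt.
Total executed instructions: 52.

52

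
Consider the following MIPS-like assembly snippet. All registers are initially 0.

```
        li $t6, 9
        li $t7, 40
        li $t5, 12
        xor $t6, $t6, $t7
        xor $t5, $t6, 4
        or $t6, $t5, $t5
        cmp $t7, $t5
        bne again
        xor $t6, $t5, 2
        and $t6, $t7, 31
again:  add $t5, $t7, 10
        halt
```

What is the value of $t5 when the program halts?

50

$t6=9
$t7=40
$t5=12
$t6=9^40=33
$t5=33^4=37
$t6=37|37=37
cmp $t7, $t5  (cmp 40,37)
bne again: taken
$t5=40+10=50
halt.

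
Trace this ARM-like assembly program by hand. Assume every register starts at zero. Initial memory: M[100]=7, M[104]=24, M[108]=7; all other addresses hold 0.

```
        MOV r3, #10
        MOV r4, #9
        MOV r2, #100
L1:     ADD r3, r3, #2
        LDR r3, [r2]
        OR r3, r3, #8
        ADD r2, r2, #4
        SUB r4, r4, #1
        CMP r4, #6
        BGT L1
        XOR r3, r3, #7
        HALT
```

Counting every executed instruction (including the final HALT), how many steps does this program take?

26

r3=10
r4=9
r2=100
r3=10+2=12
r3=M[100]=7
r3=7|8=15
r2=100+4=104
r4=9-1=8
CMP r4, #6  (cmp 8,6)
BGT L1: taken
r3=15+2=17
r3=M[104]=24
r3=24|8=24
r2=104+4=108
r4=8-1=7
CMP r4, #6  (cmp 7,6)
BGT L1: taken
r3=24+2=26
r3=M[108]=7
r3=7|8=15
r2=108+4=112
r4=7-1=6
CMP r4, #6  (cmp 6,6)
BGT L1: not taken
r3=15^7=8
halt.
Total executed instructions: 26.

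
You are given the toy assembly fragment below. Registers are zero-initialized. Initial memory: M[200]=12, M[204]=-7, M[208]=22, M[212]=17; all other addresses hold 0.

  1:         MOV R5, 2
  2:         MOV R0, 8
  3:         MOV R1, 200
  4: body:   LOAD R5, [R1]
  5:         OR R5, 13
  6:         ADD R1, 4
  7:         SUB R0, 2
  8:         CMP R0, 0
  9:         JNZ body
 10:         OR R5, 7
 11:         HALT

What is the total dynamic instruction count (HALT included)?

after MOV R5, 2: R5=2
after MOV R0, 8: R0=8
after MOV R1, 200: R1=200
after LOAD R5, [R1]: R5=M[200]=12
after OR R5, 13: R5=12|13=13
after ADD R1, 4: R1=200+4=204
after SUB R0, 2: R0=8-2=6
CMP R0, 0  (cmp 6,0)
JNZ body: taken
after LOAD R5, [R1]: R5=M[204]=-7
after OR R5, 13: R5=(-7)|13=-3
after ADD R1, 4: R1=204+4=208
after SUB R0, 2: R0=6-2=4
CMP R0, 0  (cmp 4,0)
JNZ body: taken
after LOAD R5, [R1]: R5=M[208]=22
after OR R5, 13: R5=22|13=31
after ADD R1, 4: R1=208+4=212
after SUB R0, 2: R0=4-2=2
CMP R0, 0  (cmp 2,0)
JNZ body: taken
after LOAD R5, [R1]: R5=M[212]=17
after OR R5, 13: R5=17|13=29
after ADD R1, 4: R1=212+4=216
after SUB R0, 2: R0=2-2=0
CMP R0, 0  (cmp 0,0)
JNZ body: not taken
after OR R5, 7: R5=29|7=31
halt.
Total executed instructions: 29.

29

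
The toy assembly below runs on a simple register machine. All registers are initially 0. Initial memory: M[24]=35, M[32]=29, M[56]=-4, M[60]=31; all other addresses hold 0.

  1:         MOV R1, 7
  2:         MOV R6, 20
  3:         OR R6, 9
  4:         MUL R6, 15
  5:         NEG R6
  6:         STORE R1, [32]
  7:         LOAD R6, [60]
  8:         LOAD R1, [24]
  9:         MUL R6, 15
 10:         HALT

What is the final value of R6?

465

MOV R1, 7 → R1=7
MOV R6, 20 → R6=20
OR R6, 9 → R6=20|9=29
MUL R6, 15 → R6=29*15=435
NEG R6 → R6=-(435)=-435
STORE R1, [32] → M[32]=7
LOAD R6, [60] → R6=M[60]=31
LOAD R1, [24] → R1=M[24]=35
MUL R6, 15 → R6=31*15=465
halt.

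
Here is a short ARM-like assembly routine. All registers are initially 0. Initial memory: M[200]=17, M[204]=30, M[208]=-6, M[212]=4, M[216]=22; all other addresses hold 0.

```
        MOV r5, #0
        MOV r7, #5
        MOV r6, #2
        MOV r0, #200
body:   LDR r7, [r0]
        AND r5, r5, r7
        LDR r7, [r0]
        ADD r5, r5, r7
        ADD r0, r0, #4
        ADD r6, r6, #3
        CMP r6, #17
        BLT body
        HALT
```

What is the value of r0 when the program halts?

after MOV r5, #0: r5=0
after MOV r7, #5: r7=5
after MOV r6, #2: r6=2
after MOV r0, #200: r0=200
after LDR r7, [r0]: r7=M[200]=17
after AND r5, r5, r7: r5=0&17=0
after LDR r7, [r0]: r7=M[200]=17
after ADD r5, r5, r7: r5=0+17=17
after ADD r0, r0, #4: r0=200+4=204
after ADD r6, r6, #3: r6=2+3=5
CMP r6, #17  (cmp 5,17)
BLT body: taken
after LDR r7, [r0]: r7=M[204]=30
after AND r5, r5, r7: r5=17&30=16
after LDR r7, [r0]: r7=M[204]=30
after ADD r5, r5, r7: r5=16+30=46
after ADD r0, r0, #4: r0=204+4=208
after ADD r6, r6, #3: r6=5+3=8
CMP r6, #17  (cmp 8,17)
BLT body: taken
after LDR r7, [r0]: r7=M[208]=-6
after AND r5, r5, r7: r5=46&(-6)=42
after LDR r7, [r0]: r7=M[208]=-6
after ADD r5, r5, r7: r5=42+(-6)=36
after ADD r0, r0, #4: r0=208+4=212
after ADD r6, r6, #3: r6=8+3=11
CMP r6, #17  (cmp 11,17)
BLT body: taken
after LDR r7, [r0]: r7=M[212]=4
after AND r5, r5, r7: r5=36&4=4
after LDR r7, [r0]: r7=M[212]=4
after ADD r5, r5, r7: r5=4+4=8
after ADD r0, r0, #4: r0=212+4=216
after ADD r6, r6, #3: r6=11+3=14
CMP r6, #17  (cmp 14,17)
BLT body: taken
after LDR r7, [r0]: r7=M[216]=22
after AND r5, r5, r7: r5=8&22=0
after LDR r7, [r0]: r7=M[216]=22
after ADD r5, r5, r7: r5=0+22=22
after ADD r0, r0, #4: r0=216+4=220
after ADD r6, r6, #3: r6=14+3=17
CMP r6, #17  (cmp 17,17)
BLT body: not taken
halt.

220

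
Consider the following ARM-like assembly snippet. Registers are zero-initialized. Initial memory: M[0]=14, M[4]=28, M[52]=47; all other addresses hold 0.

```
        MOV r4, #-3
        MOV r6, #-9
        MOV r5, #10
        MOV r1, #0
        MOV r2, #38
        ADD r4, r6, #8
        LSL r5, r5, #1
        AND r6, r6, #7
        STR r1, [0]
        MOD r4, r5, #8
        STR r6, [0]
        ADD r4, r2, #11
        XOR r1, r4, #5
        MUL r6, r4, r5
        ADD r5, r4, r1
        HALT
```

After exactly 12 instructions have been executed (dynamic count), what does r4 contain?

49

r4=-3
r6=-9
r5=10
r1=0
r2=38
r4=(-9)+8=-1
r5=10<<1=20
r6=(-9)&7=7
STR r1, [0] → M[0]=0
r4=20%8=4
STR r6, [0] → M[0]=7
r4=38+11=49
After step 12: r4 = 49.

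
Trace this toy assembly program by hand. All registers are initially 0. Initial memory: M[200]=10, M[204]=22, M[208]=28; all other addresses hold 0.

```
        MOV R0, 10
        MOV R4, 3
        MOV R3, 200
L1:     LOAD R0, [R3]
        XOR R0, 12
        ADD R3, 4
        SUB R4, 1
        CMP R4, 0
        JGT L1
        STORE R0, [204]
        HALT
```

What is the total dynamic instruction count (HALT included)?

23

after MOV R0, 10: R0=10
after MOV R4, 3: R4=3
after MOV R3, 200: R3=200
after LOAD R0, [R3]: R0=M[200]=10
after XOR R0, 12: R0=10^12=6
after ADD R3, 4: R3=200+4=204
after SUB R4, 1: R4=3-1=2
CMP R4, 0  (cmp 2,0)
JGT L1: taken
after LOAD R0, [R3]: R0=M[204]=22
after XOR R0, 12: R0=22^12=26
after ADD R3, 4: R3=204+4=208
after SUB R4, 1: R4=2-1=1
CMP R4, 0  (cmp 1,0)
JGT L1: taken
after LOAD R0, [R3]: R0=M[208]=28
after XOR R0, 12: R0=28^12=16
after ADD R3, 4: R3=208+4=212
after SUB R4, 1: R4=1-1=0
CMP R4, 0  (cmp 0,0)
JGT L1: not taken
STORE R0, [204] → M[204]=16
halt.
Total executed instructions: 23.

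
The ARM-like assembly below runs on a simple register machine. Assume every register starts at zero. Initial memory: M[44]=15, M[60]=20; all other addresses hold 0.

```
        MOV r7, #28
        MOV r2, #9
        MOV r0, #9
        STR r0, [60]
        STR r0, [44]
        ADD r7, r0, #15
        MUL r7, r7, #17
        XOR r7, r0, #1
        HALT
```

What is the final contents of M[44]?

MOV r7, #28 → r7=28
MOV r2, #9 → r2=9
MOV r0, #9 → r0=9
STR r0, [60] → M[60]=9
STR r0, [44] → M[44]=9
ADD r7, r0, #15 → r7=9+15=24
MUL r7, r7, #17 → r7=24*17=408
XOR r7, r0, #1 → r7=9^1=8
halt.

9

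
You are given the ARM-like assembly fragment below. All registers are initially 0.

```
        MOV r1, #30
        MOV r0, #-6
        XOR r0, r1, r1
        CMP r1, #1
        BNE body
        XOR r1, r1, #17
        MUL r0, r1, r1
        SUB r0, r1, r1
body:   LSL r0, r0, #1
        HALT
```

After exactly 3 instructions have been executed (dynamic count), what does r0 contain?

r1=30
r0=-6
r0=30^30=0
After step 3: r0 = 0.

0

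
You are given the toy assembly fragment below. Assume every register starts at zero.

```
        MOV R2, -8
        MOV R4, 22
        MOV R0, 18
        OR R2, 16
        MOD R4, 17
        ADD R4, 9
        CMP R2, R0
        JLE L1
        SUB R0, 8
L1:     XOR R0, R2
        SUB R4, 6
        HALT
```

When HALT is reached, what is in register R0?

-22

after MOV R2, -8: R2=-8
after MOV R4, 22: R4=22
after MOV R0, 18: R0=18
after OR R2, 16: R2=(-8)|16=-8
after MOD R4, 17: R4=22%17=5
after ADD R4, 9: R4=5+9=14
CMP R2, R0  (cmp -8,18)
JLE L1: taken
after XOR R0, R2: R0=18^(-8)=-22
after SUB R4, 6: R4=14-6=8
halt.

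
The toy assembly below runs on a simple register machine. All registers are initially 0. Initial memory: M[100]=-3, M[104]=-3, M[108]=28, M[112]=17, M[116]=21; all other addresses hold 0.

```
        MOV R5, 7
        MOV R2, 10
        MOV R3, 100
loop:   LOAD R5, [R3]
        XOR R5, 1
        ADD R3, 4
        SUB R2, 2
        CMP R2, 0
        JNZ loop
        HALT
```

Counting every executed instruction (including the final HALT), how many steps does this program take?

after MOV R5, 7: R5=7
after MOV R2, 10: R2=10
after MOV R3, 100: R3=100
after LOAD R5, [R3]: R5=M[100]=-3
after XOR R5, 1: R5=(-3)^1=-4
after ADD R3, 4: R3=100+4=104
after SUB R2, 2: R2=10-2=8
CMP R2, 0  (cmp 8,0)
JNZ loop: taken
after LOAD R5, [R3]: R5=M[104]=-3
after XOR R5, 1: R5=(-3)^1=-4
after ADD R3, 4: R3=104+4=108
after SUB R2, 2: R2=8-2=6
CMP R2, 0  (cmp 6,0)
JNZ loop: taken
after LOAD R5, [R3]: R5=M[108]=28
after XOR R5, 1: R5=28^1=29
after ADD R3, 4: R3=108+4=112
after SUB R2, 2: R2=6-2=4
CMP R2, 0  (cmp 4,0)
JNZ loop: taken
after LOAD R5, [R3]: R5=M[112]=17
after XOR R5, 1: R5=17^1=16
after ADD R3, 4: R3=112+4=116
after SUB R2, 2: R2=4-2=2
CMP R2, 0  (cmp 2,0)
JNZ loop: taken
after LOAD R5, [R3]: R5=M[116]=21
after XOR R5, 1: R5=21^1=20
after ADD R3, 4: R3=116+4=120
after SUB R2, 2: R2=2-2=0
CMP R2, 0  (cmp 0,0)
JNZ loop: not taken
halt.
Total executed instructions: 34.

34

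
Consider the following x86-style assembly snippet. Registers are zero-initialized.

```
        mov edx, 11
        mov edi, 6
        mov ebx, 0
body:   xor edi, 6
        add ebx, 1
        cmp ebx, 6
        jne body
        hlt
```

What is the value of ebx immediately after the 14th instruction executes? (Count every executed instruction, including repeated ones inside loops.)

3

edx=11
edi=6
ebx=0
edi=6^6=0
ebx=0+1=1
cmp ebx, 6  (cmp 1,6)
jne body: taken
edi=0^6=6
ebx=1+1=2
cmp ebx, 6  (cmp 2,6)
jne body: taken
edi=6^6=0
ebx=2+1=3
cmp ebx, 6  (cmp 3,6)
After step 14: ebx = 3.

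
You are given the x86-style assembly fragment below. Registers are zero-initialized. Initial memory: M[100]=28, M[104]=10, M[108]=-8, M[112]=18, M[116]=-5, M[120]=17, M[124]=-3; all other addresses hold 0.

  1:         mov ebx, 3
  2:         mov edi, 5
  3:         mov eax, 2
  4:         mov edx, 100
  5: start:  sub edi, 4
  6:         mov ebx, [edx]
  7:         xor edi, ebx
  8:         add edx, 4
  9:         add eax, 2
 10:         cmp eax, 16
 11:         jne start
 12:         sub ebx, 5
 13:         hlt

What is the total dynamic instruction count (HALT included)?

55

ebx=3
edi=5
eax=2
edx=100
edi=5-4=1
ebx=M[100]=28
edi=1^28=29
edx=100+4=104
eax=2+2=4
cmp eax, 16  (cmp 4,16)
jne start: taken
edi=29-4=25
ebx=M[104]=10
edi=25^10=19
edx=104+4=108
eax=4+2=6
cmp eax, 16  (cmp 6,16)
jne start: taken
edi=19-4=15
ebx=M[108]=-8
edi=15^(-8)=-9
edx=108+4=112
eax=6+2=8
cmp eax, 16  (cmp 8,16)
jne start: taken
edi=(-9)-4=-13
ebx=M[112]=18
edi=(-13)^18=-31
edx=112+4=116
eax=8+2=10
cmp eax, 16  (cmp 10,16)
jne start: taken
edi=(-31)-4=-35
ebx=M[116]=-5
edi=(-35)^(-5)=38
edx=116+4=120
eax=10+2=12
cmp eax, 16  (cmp 12,16)
jne start: taken
edi=38-4=34
ebx=M[120]=17
edi=34^17=51
edx=120+4=124
eax=12+2=14
cmp eax, 16  (cmp 14,16)
jne start: taken
edi=51-4=47
ebx=M[124]=-3
edi=47^(-3)=-46
edx=124+4=128
eax=14+2=16
cmp eax, 16  (cmp 16,16)
jne start: not taken
ebx=(-3)-5=-8
halt.
Total executed instructions: 55.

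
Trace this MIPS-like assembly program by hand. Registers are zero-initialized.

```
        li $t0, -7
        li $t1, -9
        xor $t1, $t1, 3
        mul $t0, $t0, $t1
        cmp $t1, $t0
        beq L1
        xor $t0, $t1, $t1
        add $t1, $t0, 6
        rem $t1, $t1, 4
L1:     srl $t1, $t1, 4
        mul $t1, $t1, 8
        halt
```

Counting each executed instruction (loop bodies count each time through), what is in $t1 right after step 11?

0

after li $t0, -7: $t0=-7
after li $t1, -9: $t1=-9
after xor $t1, $t1, 3: $t1=(-9)^3=-12
after mul $t0, $t0, $t1: $t0=(-7)*(-12)=84
cmp $t1, $t0  (cmp -12,84)
beq L1: not taken
after xor $t0, $t1, $t1: $t0=(-12)^(-12)=0
after add $t1, $t0, 6: $t1=0+6=6
after rem $t1, $t1, 4: $t1=6%4=2
after srl $t1, $t1, 4: $t1=2>>4=0
after mul $t1, $t1, 8: $t1=0*8=0
After step 11: $t1 = 0.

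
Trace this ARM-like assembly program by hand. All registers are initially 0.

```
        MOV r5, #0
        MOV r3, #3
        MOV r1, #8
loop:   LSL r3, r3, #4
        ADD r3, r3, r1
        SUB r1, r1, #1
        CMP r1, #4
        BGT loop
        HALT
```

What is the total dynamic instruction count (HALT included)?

24

MOV r5, #0 → r5=0
MOV r3, #3 → r3=3
MOV r1, #8 → r1=8
LSL r3, r3, #4 → r3=3<<4=48
ADD r3, r3, r1 → r3=48+8=56
SUB r1, r1, #1 → r1=8-1=7
CMP r1, #4  (cmp 7,4)
BGT loop: taken
LSL r3, r3, #4 → r3=56<<4=896
ADD r3, r3, r1 → r3=896+7=903
SUB r1, r1, #1 → r1=7-1=6
CMP r1, #4  (cmp 6,4)
BGT loop: taken
LSL r3, r3, #4 → r3=903<<4=14448
ADD r3, r3, r1 → r3=14448+6=14454
SUB r1, r1, #1 → r1=6-1=5
CMP r1, #4  (cmp 5,4)
BGT loop: taken
LSL r3, r3, #4 → r3=14454<<4=231264
ADD r3, r3, r1 → r3=231264+5=231269
SUB r1, r1, #1 → r1=5-1=4
CMP r1, #4  (cmp 4,4)
BGT loop: not taken
halt.
Total executed instructions: 24.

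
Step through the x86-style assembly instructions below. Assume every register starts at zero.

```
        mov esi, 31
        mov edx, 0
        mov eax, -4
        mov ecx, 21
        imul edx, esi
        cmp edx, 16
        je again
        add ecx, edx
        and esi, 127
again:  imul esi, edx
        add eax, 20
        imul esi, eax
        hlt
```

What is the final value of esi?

after mov esi, 31: esi=31
after mov edx, 0: edx=0
after mov eax, -4: eax=-4
after mov ecx, 21: ecx=21
after imul edx, esi: edx=0*31=0
cmp edx, 16  (cmp 0,16)
je again: not taken
after add ecx, edx: ecx=21+0=21
after and esi, 127: esi=31&127=31
after imul esi, edx: esi=31*0=0
after add eax, 20: eax=(-4)+20=16
after imul esi, eax: esi=0*16=0
halt.

0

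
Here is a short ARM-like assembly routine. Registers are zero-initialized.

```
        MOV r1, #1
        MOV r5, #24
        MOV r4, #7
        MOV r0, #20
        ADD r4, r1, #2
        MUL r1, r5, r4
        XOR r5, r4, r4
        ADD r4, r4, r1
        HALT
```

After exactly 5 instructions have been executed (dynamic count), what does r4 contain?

MOV r1, #1 → r1=1
MOV r5, #24 → r5=24
MOV r4, #7 → r4=7
MOV r0, #20 → r0=20
ADD r4, r1, #2 → r4=1+2=3
After step 5: r4 = 3.

3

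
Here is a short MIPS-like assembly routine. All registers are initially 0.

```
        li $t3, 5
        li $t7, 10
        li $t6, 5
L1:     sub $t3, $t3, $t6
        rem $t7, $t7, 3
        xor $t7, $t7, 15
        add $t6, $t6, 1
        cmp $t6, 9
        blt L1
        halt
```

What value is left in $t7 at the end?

after li $t3, 5: $t3=5
after li $t7, 10: $t7=10
after li $t6, 5: $t6=5
after sub $t3, $t3, $t6: $t3=5-5=0
after rem $t7, $t7, 3: $t7=10%3=1
after xor $t7, $t7, 15: $t7=1^15=14
after add $t6, $t6, 1: $t6=5+1=6
cmp $t6, 9  (cmp 6,9)
blt L1: taken
after sub $t3, $t3, $t6: $t3=0-6=-6
after rem $t7, $t7, 3: $t7=14%3=2
after xor $t7, $t7, 15: $t7=2^15=13
after add $t6, $t6, 1: $t6=6+1=7
cmp $t6, 9  (cmp 7,9)
blt L1: taken
after sub $t3, $t3, $t6: $t3=(-6)-7=-13
after rem $t7, $t7, 3: $t7=13%3=1
after xor $t7, $t7, 15: $t7=1^15=14
after add $t6, $t6, 1: $t6=7+1=8
cmp $t6, 9  (cmp 8,9)
blt L1: taken
after sub $t3, $t3, $t6: $t3=(-13)-8=-21
after rem $t7, $t7, 3: $t7=14%3=2
after xor $t7, $t7, 15: $t7=2^15=13
after add $t6, $t6, 1: $t6=8+1=9
cmp $t6, 9  (cmp 9,9)
blt L1: not taken
halt.

13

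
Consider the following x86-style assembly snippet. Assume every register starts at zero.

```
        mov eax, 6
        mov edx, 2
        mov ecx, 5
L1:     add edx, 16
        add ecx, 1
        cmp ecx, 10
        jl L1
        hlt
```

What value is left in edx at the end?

82

mov eax, 6 → eax=6
mov edx, 2 → edx=2
mov ecx, 5 → ecx=5
add edx, 16 → edx=2+16=18
add ecx, 1 → ecx=5+1=6
cmp ecx, 10  (cmp 6,10)
jl L1: taken
add edx, 16 → edx=18+16=34
add ecx, 1 → ecx=6+1=7
cmp ecx, 10  (cmp 7,10)
jl L1: taken
add edx, 16 → edx=34+16=50
add ecx, 1 → ecx=7+1=8
cmp ecx, 10  (cmp 8,10)
jl L1: taken
add edx, 16 → edx=50+16=66
add ecx, 1 → ecx=8+1=9
cmp ecx, 10  (cmp 9,10)
jl L1: taken
add edx, 16 → edx=66+16=82
add ecx, 1 → ecx=9+1=10
cmp ecx, 10  (cmp 10,10)
jl L1: not taken
halt.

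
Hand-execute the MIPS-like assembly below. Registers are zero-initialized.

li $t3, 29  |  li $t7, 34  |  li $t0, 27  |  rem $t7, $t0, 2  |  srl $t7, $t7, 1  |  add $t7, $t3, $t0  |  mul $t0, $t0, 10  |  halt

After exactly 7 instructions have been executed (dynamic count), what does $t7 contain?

56

after li $t3, 29: $t3=29
after li $t7, 34: $t7=34
after li $t0, 27: $t0=27
after rem $t7, $t0, 2: $t7=27%2=1
after srl $t7, $t7, 1: $t7=1>>1=0
after add $t7, $t3, $t0: $t7=29+27=56
after mul $t0, $t0, 10: $t0=27*10=270
After step 7: $t7 = 56.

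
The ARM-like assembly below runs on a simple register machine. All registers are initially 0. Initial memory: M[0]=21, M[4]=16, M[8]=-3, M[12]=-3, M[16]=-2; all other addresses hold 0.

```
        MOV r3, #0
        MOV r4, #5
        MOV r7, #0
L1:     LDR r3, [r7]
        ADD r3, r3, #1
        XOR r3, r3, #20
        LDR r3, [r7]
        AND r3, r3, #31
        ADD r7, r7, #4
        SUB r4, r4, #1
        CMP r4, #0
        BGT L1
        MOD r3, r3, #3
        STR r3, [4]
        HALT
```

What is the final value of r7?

MOV r3, #0 → r3=0
MOV r4, #5 → r4=5
MOV r7, #0 → r7=0
LDR r3, [r7] → r3=M[0]=21
ADD r3, r3, #1 → r3=21+1=22
XOR r3, r3, #20 → r3=22^20=2
LDR r3, [r7] → r3=M[0]=21
AND r3, r3, #31 → r3=21&31=21
ADD r7, r7, #4 → r7=0+4=4
SUB r4, r4, #1 → r4=5-1=4
CMP r4, #0  (cmp 4,0)
BGT L1: taken
LDR r3, [r7] → r3=M[4]=16
ADD r3, r3, #1 → r3=16+1=17
XOR r3, r3, #20 → r3=17^20=5
LDR r3, [r7] → r3=M[4]=16
AND r3, r3, #31 → r3=16&31=16
ADD r7, r7, #4 → r7=4+4=8
SUB r4, r4, #1 → r4=4-1=3
CMP r4, #0  (cmp 3,0)
BGT L1: taken
LDR r3, [r7] → r3=M[8]=-3
ADD r3, r3, #1 → r3=(-3)+1=-2
XOR r3, r3, #20 → r3=(-2)^20=-22
LDR r3, [r7] → r3=M[8]=-3
AND r3, r3, #31 → r3=(-3)&31=29
ADD r7, r7, #4 → r7=8+4=12
SUB r4, r4, #1 → r4=3-1=2
CMP r4, #0  (cmp 2,0)
BGT L1: taken
LDR r3, [r7] → r3=M[12]=-3
ADD r3, r3, #1 → r3=(-3)+1=-2
XOR r3, r3, #20 → r3=(-2)^20=-22
LDR r3, [r7] → r3=M[12]=-3
AND r3, r3, #31 → r3=(-3)&31=29
ADD r7, r7, #4 → r7=12+4=16
SUB r4, r4, #1 → r4=2-1=1
CMP r4, #0  (cmp 1,0)
BGT L1: taken
LDR r3, [r7] → r3=M[16]=-2
ADD r3, r3, #1 → r3=(-2)+1=-1
XOR r3, r3, #20 → r3=(-1)^20=-21
LDR r3, [r7] → r3=M[16]=-2
AND r3, r3, #31 → r3=(-2)&31=30
ADD r7, r7, #4 → r7=16+4=20
SUB r4, r4, #1 → r4=1-1=0
CMP r4, #0  (cmp 0,0)
BGT L1: not taken
MOD r3, r3, #3 → r3=30%3=0
STR r3, [4] → M[4]=0
halt.

20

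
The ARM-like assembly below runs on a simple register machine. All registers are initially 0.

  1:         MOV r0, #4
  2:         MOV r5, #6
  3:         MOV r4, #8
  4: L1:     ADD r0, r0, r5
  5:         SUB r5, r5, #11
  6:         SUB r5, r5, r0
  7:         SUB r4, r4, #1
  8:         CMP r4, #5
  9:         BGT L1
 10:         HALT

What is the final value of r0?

MOV r0, #4 → r0=4
MOV r5, #6 → r5=6
MOV r4, #8 → r4=8
ADD r0, r0, r5 → r0=4+6=10
SUB r5, r5, #11 → r5=6-11=-5
SUB r5, r5, r0 → r5=(-5)-10=-15
SUB r4, r4, #1 → r4=8-1=7
CMP r4, #5  (cmp 7,5)
BGT L1: taken
ADD r0, r0, r5 → r0=10+(-15)=-5
SUB r5, r5, #11 → r5=(-15)-11=-26
SUB r5, r5, r0 → r5=(-26)-(-5)=-21
SUB r4, r4, #1 → r4=7-1=6
CMP r4, #5  (cmp 6,5)
BGT L1: taken
ADD r0, r0, r5 → r0=(-5)+(-21)=-26
SUB r5, r5, #11 → r5=(-21)-11=-32
SUB r5, r5, r0 → r5=(-32)-(-26)=-6
SUB r4, r4, #1 → r4=6-1=5
CMP r4, #5  (cmp 5,5)
BGT L1: not taken
halt.

-26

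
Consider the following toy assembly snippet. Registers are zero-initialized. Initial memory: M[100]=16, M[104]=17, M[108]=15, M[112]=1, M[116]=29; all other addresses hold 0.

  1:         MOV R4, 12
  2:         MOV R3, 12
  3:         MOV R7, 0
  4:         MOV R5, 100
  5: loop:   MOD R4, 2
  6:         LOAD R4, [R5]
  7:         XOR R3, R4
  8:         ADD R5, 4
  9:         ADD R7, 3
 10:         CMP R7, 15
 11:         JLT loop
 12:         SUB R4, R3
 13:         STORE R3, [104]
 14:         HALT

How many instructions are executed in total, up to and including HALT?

42

R4=12
R3=12
R7=0
R5=100
R4=12%2=0
R4=M[100]=16
R3=12^16=28
R5=100+4=104
R7=0+3=3
CMP R7, 15  (cmp 3,15)
JLT loop: taken
R4=16%2=0
R4=M[104]=17
R3=28^17=13
R5=104+4=108
R7=3+3=6
CMP R7, 15  (cmp 6,15)
JLT loop: taken
R4=17%2=1
R4=M[108]=15
R3=13^15=2
R5=108+4=112
R7=6+3=9
CMP R7, 15  (cmp 9,15)
JLT loop: taken
R4=15%2=1
R4=M[112]=1
R3=2^1=3
R5=112+4=116
R7=9+3=12
CMP R7, 15  (cmp 12,15)
JLT loop: taken
R4=1%2=1
R4=M[116]=29
R3=3^29=30
R5=116+4=120
R7=12+3=15
CMP R7, 15  (cmp 15,15)
JLT loop: not taken
R4=29-30=-1
STORE R3, [104] → M[104]=30
halt.
Total executed instructions: 42.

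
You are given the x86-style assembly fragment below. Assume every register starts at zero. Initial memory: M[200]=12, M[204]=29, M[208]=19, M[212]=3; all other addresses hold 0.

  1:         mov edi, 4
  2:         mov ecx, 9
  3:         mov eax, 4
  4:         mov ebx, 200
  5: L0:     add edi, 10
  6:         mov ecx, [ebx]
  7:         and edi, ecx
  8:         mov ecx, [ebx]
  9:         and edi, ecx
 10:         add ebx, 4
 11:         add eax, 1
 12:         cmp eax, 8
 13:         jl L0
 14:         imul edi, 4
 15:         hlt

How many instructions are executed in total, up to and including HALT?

42

edi=4
ecx=9
eax=4
ebx=200
edi=4+10=14
ecx=M[200]=12
edi=14&12=12
ecx=M[200]=12
edi=12&12=12
ebx=200+4=204
eax=4+1=5
cmp eax, 8  (cmp 5,8)
jl L0: taken
edi=12+10=22
ecx=M[204]=29
edi=22&29=20
ecx=M[204]=29
edi=20&29=20
ebx=204+4=208
eax=5+1=6
cmp eax, 8  (cmp 6,8)
jl L0: taken
edi=20+10=30
ecx=M[208]=19
edi=30&19=18
ecx=M[208]=19
edi=18&19=18
ebx=208+4=212
eax=6+1=7
cmp eax, 8  (cmp 7,8)
jl L0: taken
edi=18+10=28
ecx=M[212]=3
edi=28&3=0
ecx=M[212]=3
edi=0&3=0
ebx=212+4=216
eax=7+1=8
cmp eax, 8  (cmp 8,8)
jl L0: not taken
edi=0*4=0
halt.
Total executed instructions: 42.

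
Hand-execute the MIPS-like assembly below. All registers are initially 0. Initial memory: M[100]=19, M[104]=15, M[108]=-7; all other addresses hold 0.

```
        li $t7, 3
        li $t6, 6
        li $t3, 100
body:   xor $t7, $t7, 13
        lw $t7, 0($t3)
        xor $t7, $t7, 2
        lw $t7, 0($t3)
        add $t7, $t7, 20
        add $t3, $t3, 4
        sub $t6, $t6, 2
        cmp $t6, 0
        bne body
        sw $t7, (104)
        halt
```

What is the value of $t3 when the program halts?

li $t7, 3 → $t7=3
li $t6, 6 → $t6=6
li $t3, 100 → $t3=100
xor $t7, $t7, 13 → $t7=3^13=14
lw $t7, 0($t3) → $t7=M[100]=19
xor $t7, $t7, 2 → $t7=19^2=17
lw $t7, 0($t3) → $t7=M[100]=19
add $t7, $t7, 20 → $t7=19+20=39
add $t3, $t3, 4 → $t3=100+4=104
sub $t6, $t6, 2 → $t6=6-2=4
cmp $t6, 0  (cmp 4,0)
bne body: taken
xor $t7, $t7, 13 → $t7=39^13=42
lw $t7, 0($t3) → $t7=M[104]=15
xor $t7, $t7, 2 → $t7=15^2=13
lw $t7, 0($t3) → $t7=M[104]=15
add $t7, $t7, 20 → $t7=15+20=35
add $t3, $t3, 4 → $t3=104+4=108
sub $t6, $t6, 2 → $t6=4-2=2
cmp $t6, 0  (cmp 2,0)
bne body: taken
xor $t7, $t7, 13 → $t7=35^13=46
lw $t7, 0($t3) → $t7=M[108]=-7
xor $t7, $t7, 2 → $t7=(-7)^2=-5
lw $t7, 0($t3) → $t7=M[108]=-7
add $t7, $t7, 20 → $t7=(-7)+20=13
add $t3, $t3, 4 → $t3=108+4=112
sub $t6, $t6, 2 → $t6=2-2=0
cmp $t6, 0  (cmp 0,0)
bne body: not taken
sw $t7, (104) → M[104]=13
halt.

112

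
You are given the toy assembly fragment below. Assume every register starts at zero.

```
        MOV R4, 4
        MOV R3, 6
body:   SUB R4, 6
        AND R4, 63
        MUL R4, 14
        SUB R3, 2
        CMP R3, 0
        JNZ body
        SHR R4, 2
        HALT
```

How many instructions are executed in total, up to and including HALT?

22

R4=4
R3=6
R4=4-6=-2
R4=(-2)&63=62
R4=62*14=868
R3=6-2=4
CMP R3, 0  (cmp 4,0)
JNZ body: taken
R4=868-6=862
R4=862&63=30
R4=30*14=420
R3=4-2=2
CMP R3, 0  (cmp 2,0)
JNZ body: taken
R4=420-6=414
R4=414&63=30
R4=30*14=420
R3=2-2=0
CMP R3, 0  (cmp 0,0)
JNZ body: not taken
R4=420>>2=105
halt.
Total executed instructions: 22.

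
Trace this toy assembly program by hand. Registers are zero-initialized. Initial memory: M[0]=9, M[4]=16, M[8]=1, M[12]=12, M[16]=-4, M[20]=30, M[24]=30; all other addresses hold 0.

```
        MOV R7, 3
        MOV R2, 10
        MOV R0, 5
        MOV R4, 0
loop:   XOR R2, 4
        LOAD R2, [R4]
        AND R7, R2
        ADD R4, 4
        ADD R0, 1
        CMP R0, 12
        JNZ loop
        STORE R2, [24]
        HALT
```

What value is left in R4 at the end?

R7=3
R2=10
R0=5
R4=0
R2=10^4=14
R2=M[0]=9
R7=3&9=1
R4=0+4=4
R0=5+1=6
CMP R0, 12  (cmp 6,12)
JNZ loop: taken
R2=9^4=13
R2=M[4]=16
R7=1&16=0
R4=4+4=8
R0=6+1=7
CMP R0, 12  (cmp 7,12)
JNZ loop: taken
R2=16^4=20
R2=M[8]=1
R7=0&1=0
R4=8+4=12
R0=7+1=8
CMP R0, 12  (cmp 8,12)
JNZ loop: taken
R2=1^4=5
R2=M[12]=12
R7=0&12=0
R4=12+4=16
R0=8+1=9
CMP R0, 12  (cmp 9,12)
JNZ loop: taken
R2=12^4=8
R2=M[16]=-4
R7=0&(-4)=0
R4=16+4=20
R0=9+1=10
CMP R0, 12  (cmp 10,12)
JNZ loop: taken
R2=(-4)^4=-8
R2=M[20]=30
R7=0&30=0
R4=20+4=24
R0=10+1=11
CMP R0, 12  (cmp 11,12)
JNZ loop: taken
R2=30^4=26
R2=M[24]=30
R7=0&30=0
R4=24+4=28
R0=11+1=12
CMP R0, 12  (cmp 12,12)
JNZ loop: not taken
STORE R2, [24] → M[24]=30
halt.

28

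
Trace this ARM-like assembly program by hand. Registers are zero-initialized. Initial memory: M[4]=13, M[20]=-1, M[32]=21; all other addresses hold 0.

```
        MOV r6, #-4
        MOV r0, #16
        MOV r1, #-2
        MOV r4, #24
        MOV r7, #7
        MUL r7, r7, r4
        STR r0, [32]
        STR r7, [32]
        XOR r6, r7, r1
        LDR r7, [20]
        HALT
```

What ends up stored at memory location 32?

MOV r6, #-4 → r6=-4
MOV r0, #16 → r0=16
MOV r1, #-2 → r1=-2
MOV r4, #24 → r4=24
MOV r7, #7 → r7=7
MUL r7, r7, r4 → r7=7*24=168
STR r0, [32] → M[32]=16
STR r7, [32] → M[32]=168
XOR r6, r7, r1 → r6=168^(-2)=-170
LDR r7, [20] → r7=M[20]=-1
halt.

168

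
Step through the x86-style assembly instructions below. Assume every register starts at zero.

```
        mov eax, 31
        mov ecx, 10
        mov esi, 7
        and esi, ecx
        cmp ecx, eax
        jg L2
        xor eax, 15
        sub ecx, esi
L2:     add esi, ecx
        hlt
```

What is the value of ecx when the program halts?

8

after mov eax, 31: eax=31
after mov ecx, 10: ecx=10
after mov esi, 7: esi=7
after and esi, ecx: esi=7&10=2
cmp ecx, eax  (cmp 10,31)
jg L2: not taken
after xor eax, 15: eax=31^15=16
after sub ecx, esi: ecx=10-2=8
after add esi, ecx: esi=2+8=10
halt.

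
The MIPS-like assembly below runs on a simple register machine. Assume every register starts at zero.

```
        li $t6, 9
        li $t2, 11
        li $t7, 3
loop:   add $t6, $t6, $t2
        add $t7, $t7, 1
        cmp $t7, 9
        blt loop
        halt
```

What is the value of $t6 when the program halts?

75

li $t6, 9 → $t6=9
li $t2, 11 → $t2=11
li $t7, 3 → $t7=3
add $t6, $t6, $t2 → $t6=9+11=20
add $t7, $t7, 1 → $t7=3+1=4
cmp $t7, 9  (cmp 4,9)
blt loop: taken
add $t6, $t6, $t2 → $t6=20+11=31
add $t7, $t7, 1 → $t7=4+1=5
cmp $t7, 9  (cmp 5,9)
blt loop: taken
add $t6, $t6, $t2 → $t6=31+11=42
add $t7, $t7, 1 → $t7=5+1=6
cmp $t7, 9  (cmp 6,9)
blt loop: taken
add $t6, $t6, $t2 → $t6=42+11=53
add $t7, $t7, 1 → $t7=6+1=7
cmp $t7, 9  (cmp 7,9)
blt loop: taken
add $t6, $t6, $t2 → $t6=53+11=64
add $t7, $t7, 1 → $t7=7+1=8
cmp $t7, 9  (cmp 8,9)
blt loop: taken
add $t6, $t6, $t2 → $t6=64+11=75
add $t7, $t7, 1 → $t7=8+1=9
cmp $t7, 9  (cmp 9,9)
blt loop: not taken
halt.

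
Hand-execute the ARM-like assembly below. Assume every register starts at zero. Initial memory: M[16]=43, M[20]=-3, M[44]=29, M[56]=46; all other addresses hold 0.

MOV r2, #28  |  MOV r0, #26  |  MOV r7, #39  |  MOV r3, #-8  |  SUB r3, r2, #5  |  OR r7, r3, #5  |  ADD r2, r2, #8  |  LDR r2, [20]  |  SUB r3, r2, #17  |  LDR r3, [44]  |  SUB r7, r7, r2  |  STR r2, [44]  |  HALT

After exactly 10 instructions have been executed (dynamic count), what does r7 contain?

23

after MOV r2, #28: r2=28
after MOV r0, #26: r0=26
after MOV r7, #39: r7=39
after MOV r3, #-8: r3=-8
after SUB r3, r2, #5: r3=28-5=23
after OR r7, r3, #5: r7=23|5=23
after ADD r2, r2, #8: r2=28+8=36
after LDR r2, [20]: r2=M[20]=-3
after SUB r3, r2, #17: r3=(-3)-17=-20
after LDR r3, [44]: r3=M[44]=29
After step 10: r7 = 23.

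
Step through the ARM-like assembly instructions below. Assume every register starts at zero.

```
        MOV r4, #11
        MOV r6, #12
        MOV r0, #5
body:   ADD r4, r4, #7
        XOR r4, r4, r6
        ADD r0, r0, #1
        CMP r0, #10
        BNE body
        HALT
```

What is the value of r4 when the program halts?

90

MOV r4, #11 → r4=11
MOV r6, #12 → r6=12
MOV r0, #5 → r0=5
ADD r4, r4, #7 → r4=11+7=18
XOR r4, r4, r6 → r4=18^12=30
ADD r0, r0, #1 → r0=5+1=6
CMP r0, #10  (cmp 6,10)
BNE body: taken
ADD r4, r4, #7 → r4=30+7=37
XOR r4, r4, r6 → r4=37^12=41
ADD r0, r0, #1 → r0=6+1=7
CMP r0, #10  (cmp 7,10)
BNE body: taken
ADD r4, r4, #7 → r4=41+7=48
XOR r4, r4, r6 → r4=48^12=60
ADD r0, r0, #1 → r0=7+1=8
CMP r0, #10  (cmp 8,10)
BNE body: taken
ADD r4, r4, #7 → r4=60+7=67
XOR r4, r4, r6 → r4=67^12=79
ADD r0, r0, #1 → r0=8+1=9
CMP r0, #10  (cmp 9,10)
BNE body: taken
ADD r4, r4, #7 → r4=79+7=86
XOR r4, r4, r6 → r4=86^12=90
ADD r0, r0, #1 → r0=9+1=10
CMP r0, #10  (cmp 10,10)
BNE body: not taken
halt.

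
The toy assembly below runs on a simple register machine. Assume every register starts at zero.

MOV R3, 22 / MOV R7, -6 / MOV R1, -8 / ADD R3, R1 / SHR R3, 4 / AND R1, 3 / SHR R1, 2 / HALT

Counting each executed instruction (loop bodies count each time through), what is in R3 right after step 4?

after MOV R3, 22: R3=22
after MOV R7, -6: R7=-6
after MOV R1, -8: R1=-8
after ADD R3, R1: R3=22+(-8)=14
After step 4: R3 = 14.

14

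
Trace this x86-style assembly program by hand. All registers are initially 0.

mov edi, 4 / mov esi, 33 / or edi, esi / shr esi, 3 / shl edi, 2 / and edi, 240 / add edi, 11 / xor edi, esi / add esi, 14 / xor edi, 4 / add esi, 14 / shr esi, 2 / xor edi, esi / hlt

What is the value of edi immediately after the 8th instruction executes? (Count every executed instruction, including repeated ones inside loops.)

159

edi=4
esi=33
edi=4|33=37
esi=33>>3=4
edi=37<<2=148
edi=148&240=144
edi=144+11=155
edi=155^4=159
After step 8: edi = 159.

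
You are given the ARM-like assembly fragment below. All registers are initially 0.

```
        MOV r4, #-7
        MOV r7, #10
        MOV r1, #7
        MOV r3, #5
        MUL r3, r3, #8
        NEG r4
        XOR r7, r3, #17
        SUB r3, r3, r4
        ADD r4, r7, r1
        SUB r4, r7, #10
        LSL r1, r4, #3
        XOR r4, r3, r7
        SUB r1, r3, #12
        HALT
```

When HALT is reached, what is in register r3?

after MOV r4, #-7: r4=-7
after MOV r7, #10: r7=10
after MOV r1, #7: r1=7
after MOV r3, #5: r3=5
after MUL r3, r3, #8: r3=5*8=40
after NEG r4: r4=-(-7)=7
after XOR r7, r3, #17: r7=40^17=57
after SUB r3, r3, r4: r3=40-7=33
after ADD r4, r7, r1: r4=57+7=64
after SUB r4, r7, #10: r4=57-10=47
after LSL r1, r4, #3: r1=47<<3=376
after XOR r4, r3, r7: r4=33^57=24
after SUB r1, r3, #12: r1=33-12=21
halt.

33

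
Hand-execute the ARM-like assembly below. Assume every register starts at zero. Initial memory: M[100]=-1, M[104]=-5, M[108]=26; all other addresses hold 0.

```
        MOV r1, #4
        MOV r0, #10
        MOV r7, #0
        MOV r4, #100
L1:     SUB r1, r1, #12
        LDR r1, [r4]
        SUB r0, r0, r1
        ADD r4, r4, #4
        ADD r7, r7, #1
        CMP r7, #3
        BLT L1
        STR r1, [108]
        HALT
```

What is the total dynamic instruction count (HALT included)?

MOV r1, #4 → r1=4
MOV r0, #10 → r0=10
MOV r7, #0 → r7=0
MOV r4, #100 → r4=100
SUB r1, r1, #12 → r1=4-12=-8
LDR r1, [r4] → r1=M[100]=-1
SUB r0, r0, r1 → r0=10-(-1)=11
ADD r4, r4, #4 → r4=100+4=104
ADD r7, r7, #1 → r7=0+1=1
CMP r7, #3  (cmp 1,3)
BLT L1: taken
SUB r1, r1, #12 → r1=(-1)-12=-13
LDR r1, [r4] → r1=M[104]=-5
SUB r0, r0, r1 → r0=11-(-5)=16
ADD r4, r4, #4 → r4=104+4=108
ADD r7, r7, #1 → r7=1+1=2
CMP r7, #3  (cmp 2,3)
BLT L1: taken
SUB r1, r1, #12 → r1=(-5)-12=-17
LDR r1, [r4] → r1=M[108]=26
SUB r0, r0, r1 → r0=16-26=-10
ADD r4, r4, #4 → r4=108+4=112
ADD r7, r7, #1 → r7=2+1=3
CMP r7, #3  (cmp 3,3)
BLT L1: not taken
STR r1, [108] → M[108]=26
halt.
Total executed instructions: 27.

27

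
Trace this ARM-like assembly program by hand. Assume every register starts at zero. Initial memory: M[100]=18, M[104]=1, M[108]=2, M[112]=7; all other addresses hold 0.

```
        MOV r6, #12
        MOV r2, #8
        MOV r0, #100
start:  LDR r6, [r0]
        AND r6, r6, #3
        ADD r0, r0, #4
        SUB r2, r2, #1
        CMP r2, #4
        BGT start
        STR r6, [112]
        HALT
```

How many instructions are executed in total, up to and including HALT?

r6=12
r2=8
r0=100
r6=M[100]=18
r6=18&3=2
r0=100+4=104
r2=8-1=7
CMP r2, #4  (cmp 7,4)
BGT start: taken
r6=M[104]=1
r6=1&3=1
r0=104+4=108
r2=7-1=6
CMP r2, #4  (cmp 6,4)
BGT start: taken
r6=M[108]=2
r6=2&3=2
r0=108+4=112
r2=6-1=5
CMP r2, #4  (cmp 5,4)
BGT start: taken
r6=M[112]=7
r6=7&3=3
r0=112+4=116
r2=5-1=4
CMP r2, #4  (cmp 4,4)
BGT start: not taken
STR r6, [112] → M[112]=3
halt.
Total executed instructions: 29.

29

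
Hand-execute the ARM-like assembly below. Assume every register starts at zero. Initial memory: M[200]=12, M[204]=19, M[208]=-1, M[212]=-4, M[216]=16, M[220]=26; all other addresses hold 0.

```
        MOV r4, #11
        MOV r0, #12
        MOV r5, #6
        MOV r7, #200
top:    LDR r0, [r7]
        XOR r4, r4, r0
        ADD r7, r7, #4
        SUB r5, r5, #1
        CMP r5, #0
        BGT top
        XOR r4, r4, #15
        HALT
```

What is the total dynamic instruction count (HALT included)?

42

MOV r4, #11 → r4=11
MOV r0, #12 → r0=12
MOV r5, #6 → r5=6
MOV r7, #200 → r7=200
LDR r0, [r7] → r0=M[200]=12
XOR r4, r4, r0 → r4=11^12=7
ADD r7, r7, #4 → r7=200+4=204
SUB r5, r5, #1 → r5=6-1=5
CMP r5, #0  (cmp 5,0)
BGT top: taken
LDR r0, [r7] → r0=M[204]=19
XOR r4, r4, r0 → r4=7^19=20
ADD r7, r7, #4 → r7=204+4=208
SUB r5, r5, #1 → r5=5-1=4
CMP r5, #0  (cmp 4,0)
BGT top: taken
LDR r0, [r7] → r0=M[208]=-1
XOR r4, r4, r0 → r4=20^(-1)=-21
ADD r7, r7, #4 → r7=208+4=212
SUB r5, r5, #1 → r5=4-1=3
CMP r5, #0  (cmp 3,0)
BGT top: taken
LDR r0, [r7] → r0=M[212]=-4
XOR r4, r4, r0 → r4=(-21)^(-4)=23
ADD r7, r7, #4 → r7=212+4=216
SUB r5, r5, #1 → r5=3-1=2
CMP r5, #0  (cmp 2,0)
BGT top: taken
LDR r0, [r7] → r0=M[216]=16
XOR r4, r4, r0 → r4=23^16=7
ADD r7, r7, #4 → r7=216+4=220
SUB r5, r5, #1 → r5=2-1=1
CMP r5, #0  (cmp 1,0)
BGT top: taken
LDR r0, [r7] → r0=M[220]=26
XOR r4, r4, r0 → r4=7^26=29
ADD r7, r7, #4 → r7=220+4=224
SUB r5, r5, #1 → r5=1-1=0
CMP r5, #0  (cmp 0,0)
BGT top: not taken
XOR r4, r4, #15 → r4=29^15=18
halt.
Total executed instructions: 42.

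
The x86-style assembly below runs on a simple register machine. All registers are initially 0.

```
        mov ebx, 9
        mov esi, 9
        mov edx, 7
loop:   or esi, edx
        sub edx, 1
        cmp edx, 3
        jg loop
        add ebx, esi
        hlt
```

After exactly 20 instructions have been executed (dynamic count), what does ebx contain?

24

after mov ebx, 9: ebx=9
after mov esi, 9: esi=9
after mov edx, 7: edx=7
after or esi, edx: esi=9|7=15
after sub edx, 1: edx=7-1=6
cmp edx, 3  (cmp 6,3)
jg loop: taken
after or esi, edx: esi=15|6=15
after sub edx, 1: edx=6-1=5
cmp edx, 3  (cmp 5,3)
jg loop: taken
after or esi, edx: esi=15|5=15
after sub edx, 1: edx=5-1=4
cmp edx, 3  (cmp 4,3)
jg loop: taken
after or esi, edx: esi=15|4=15
after sub edx, 1: edx=4-1=3
cmp edx, 3  (cmp 3,3)
jg loop: not taken
after add ebx, esi: ebx=9+15=24
After step 20: ebx = 24.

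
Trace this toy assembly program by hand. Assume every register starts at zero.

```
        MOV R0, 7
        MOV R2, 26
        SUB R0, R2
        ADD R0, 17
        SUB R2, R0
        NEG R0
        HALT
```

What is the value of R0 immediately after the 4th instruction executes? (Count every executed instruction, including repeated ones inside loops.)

-2

after MOV R0, 7: R0=7
after MOV R2, 26: R2=26
after SUB R0, R2: R0=7-26=-19
after ADD R0, 17: R0=(-19)+17=-2
After step 4: R0 = -2.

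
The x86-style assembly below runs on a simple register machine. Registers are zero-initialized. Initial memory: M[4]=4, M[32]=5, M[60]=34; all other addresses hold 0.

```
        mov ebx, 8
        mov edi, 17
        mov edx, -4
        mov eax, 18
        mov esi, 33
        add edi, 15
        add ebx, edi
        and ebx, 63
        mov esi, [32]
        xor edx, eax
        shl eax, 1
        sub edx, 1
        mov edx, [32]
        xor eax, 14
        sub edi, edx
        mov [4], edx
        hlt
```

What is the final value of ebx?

40

ebx=8
edi=17
edx=-4
eax=18
esi=33
edi=17+15=32
ebx=8+32=40
ebx=40&63=40
esi=M[32]=5
edx=(-4)^18=-18
eax=18<<1=36
edx=(-18)-1=-19
edx=M[32]=5
eax=36^14=42
edi=32-5=27
mov [4], edx → M[4]=5
halt.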